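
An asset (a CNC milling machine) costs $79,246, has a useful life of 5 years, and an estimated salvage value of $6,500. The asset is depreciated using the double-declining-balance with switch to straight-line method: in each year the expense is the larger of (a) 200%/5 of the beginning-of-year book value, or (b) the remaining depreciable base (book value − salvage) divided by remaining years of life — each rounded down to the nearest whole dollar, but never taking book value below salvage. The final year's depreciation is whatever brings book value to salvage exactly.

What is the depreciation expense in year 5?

$3,771

Depreciable base = $79,246 − $6,500 = $72,746.
Year 1: DB = ⌊$79,246 × 200%/5⌋ = $31,698; SL = ⌊$72,746/5⌋ = $14,549 → take DB $31,698. Book value $47,548.
Year 2: DB = ⌊$47,548 × 200%/5⌋ = $19,019; SL = ⌊$41,048/4⌋ = $10,262 → take DB $19,019. Book value $28,529.
Year 3: DB = ⌊$28,529 × 200%/5⌋ = $11,411; SL = ⌊$22,029/3⌋ = $7,343 → take DB $11,411. Book value $17,118.
Year 4: DB = ⌊$17,118 × 200%/5⌋ = $6,847; SL = ⌊$10,618/2⌋ = $5,309 → take DB $6,847. Book value $10,271.
Year 5 (final): $10,271 − $6,500 = $3,771. Book value $6,500.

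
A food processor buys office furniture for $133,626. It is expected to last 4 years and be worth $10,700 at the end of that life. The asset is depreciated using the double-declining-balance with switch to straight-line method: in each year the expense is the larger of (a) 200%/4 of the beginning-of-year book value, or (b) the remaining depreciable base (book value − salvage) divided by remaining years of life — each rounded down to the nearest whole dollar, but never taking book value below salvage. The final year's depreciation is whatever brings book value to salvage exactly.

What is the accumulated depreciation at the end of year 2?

$100,219

Depreciable base = $133,626 − $10,700 = $122,926.
Year 1: DB = ⌊$133,626 × 200%/4⌋ = $66,813; SL = ⌊$122,926/4⌋ = $30,731 → take DB $66,813. Book value $66,813.
Year 2: DB = ⌊$66,813 × 200%/4⌋ = $33,406; SL = ⌊$56,113/3⌋ = $18,704 → take DB $33,406. Book value $33,407.
Accumulated through year 2 = $133,626 − $33,407 = $100,219.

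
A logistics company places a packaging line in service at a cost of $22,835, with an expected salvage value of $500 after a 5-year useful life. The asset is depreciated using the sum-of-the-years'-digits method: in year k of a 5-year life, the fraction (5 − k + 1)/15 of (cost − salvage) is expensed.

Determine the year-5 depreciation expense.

Depreciable base = $22,835 − $500 = $22,335.
Sum of the years' digits = 5+4+3+2+1 = 15.
Year 1: $22,335 × 5/15 = $7,445. Book value $15,390.
Year 2: $22,335 × 4/15 = $5,956. Book value $9,434.
Year 3: $22,335 × 3/15 = $4,467. Book value $4,967.
Year 4: $22,335 × 2/15 = $2,978. Book value $1,989.
Year 5: $22,335 × 1/15 = $1,489. Book value $500.

$1,489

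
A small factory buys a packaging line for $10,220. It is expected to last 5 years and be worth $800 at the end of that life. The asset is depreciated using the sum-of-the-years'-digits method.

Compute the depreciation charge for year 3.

Depreciable base = $10,220 − $800 = $9,420.
Sum of the years' digits = 5+4+3+2+1 = 15.
Year 1: $9,420 × 5/15 = $3,140. Book value $7,080.
Year 2: $9,420 × 4/15 = $2,512. Book value $4,568.
Year 3: $9,420 × 3/15 = $1,884. Book value $2,684.

$1,884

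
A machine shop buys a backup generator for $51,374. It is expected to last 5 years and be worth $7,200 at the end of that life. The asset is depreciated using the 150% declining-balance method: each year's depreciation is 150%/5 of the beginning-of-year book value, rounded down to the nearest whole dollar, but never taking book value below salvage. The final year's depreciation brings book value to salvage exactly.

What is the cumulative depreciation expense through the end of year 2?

Depreciable base = $51,374 − $7,200 = $44,174.
Year 1: ⌊$51,374 × 150%/5⌋ = $15,412. Book value $35,962.
Year 2: ⌊$35,962 × 150%/5⌋ = $10,788. Book value $25,174.
Accumulated through year 2 = $51,374 − $25,174 = $26,200.

$26,200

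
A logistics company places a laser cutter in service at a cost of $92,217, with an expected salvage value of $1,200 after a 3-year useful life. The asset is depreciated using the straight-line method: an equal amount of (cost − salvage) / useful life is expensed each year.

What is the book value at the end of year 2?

Depreciable base = $92,217 − $1,200 = $91,017.
Annual expense = $91,017 / 3 = $30,339.
End of year 1: book value $61,878.
End of year 2: book value $31,539.

$31,539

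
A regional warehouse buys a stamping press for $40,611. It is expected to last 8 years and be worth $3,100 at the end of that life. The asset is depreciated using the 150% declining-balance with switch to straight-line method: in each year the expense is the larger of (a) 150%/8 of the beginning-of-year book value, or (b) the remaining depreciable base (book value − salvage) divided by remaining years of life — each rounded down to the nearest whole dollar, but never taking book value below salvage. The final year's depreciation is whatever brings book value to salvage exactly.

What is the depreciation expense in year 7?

Depreciable base = $40,611 − $3,100 = $37,511.
Year 1: DB = ⌊$40,611 × 150%/8⌋ = $7,614; SL = ⌊$37,511/8⌋ = $4,688 → take DB $7,614. Book value $32,997.
Year 2: DB = ⌊$32,997 × 150%/8⌋ = $6,186; SL = ⌊$29,897/7⌋ = $4,271 → take DB $6,186. Book value $26,811.
Year 3: DB = ⌊$26,811 × 150%/8⌋ = $5,027; SL = ⌊$23,711/6⌋ = $3,951 → take DB $5,027. Book value $21,784.
Year 4: DB = ⌊$21,784 × 150%/8⌋ = $4,084; SL = ⌊$18,684/5⌋ = $3,736 → take DB $4,084. Book value $17,700.
Year 5: DB = ⌊$17,700 × 150%/8⌋ = $3,318; SL = ⌊$14,600/4⌋ = $3,650 → take SL $3,650. Book value $14,050.
Year 6: DB = ⌊$14,050 × 150%/8⌋ = $2,634; SL = ⌊$10,950/3⌋ = $3,650 → take SL $3,650. Book value $10,400.
Year 7: DB = ⌊$10,400 × 150%/8⌋ = $1,950; SL = ⌊$7,300/2⌋ = $3,650 → take SL $3,650. Book value $6,750.

$3,650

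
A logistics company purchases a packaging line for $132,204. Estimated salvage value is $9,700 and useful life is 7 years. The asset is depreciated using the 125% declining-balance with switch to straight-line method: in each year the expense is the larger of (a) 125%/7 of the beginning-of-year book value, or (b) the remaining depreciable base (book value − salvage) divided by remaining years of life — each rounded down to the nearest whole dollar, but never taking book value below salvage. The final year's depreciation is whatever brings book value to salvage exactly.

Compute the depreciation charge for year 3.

$15,929

Depreciable base = $132,204 − $9,700 = $122,504.
Year 1: DB = ⌊$132,204 × 125%/7⌋ = $23,607; SL = ⌊$122,504/7⌋ = $17,500 → take DB $23,607. Book value $108,597.
Year 2: DB = ⌊$108,597 × 125%/7⌋ = $19,392; SL = ⌊$98,897/6⌋ = $16,482 → take DB $19,392. Book value $89,205.
Year 3: DB = ⌊$89,205 × 125%/7⌋ = $15,929; SL = ⌊$79,505/5⌋ = $15,901 → take DB $15,929. Book value $73,276.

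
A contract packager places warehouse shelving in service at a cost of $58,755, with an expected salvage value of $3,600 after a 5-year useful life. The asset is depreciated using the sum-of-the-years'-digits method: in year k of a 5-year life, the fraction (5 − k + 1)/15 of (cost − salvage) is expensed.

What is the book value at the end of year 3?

$14,631

Depreciable base = $58,755 − $3,600 = $55,155.
Sum of the years' digits = 5+4+3+2+1 = 15.
Year 1: $55,155 × 5/15 = $18,385. Book value $40,370.
Year 2: $55,155 × 4/15 = $14,708. Book value $25,662.
Year 3: $55,155 × 3/15 = $11,031. Book value $14,631.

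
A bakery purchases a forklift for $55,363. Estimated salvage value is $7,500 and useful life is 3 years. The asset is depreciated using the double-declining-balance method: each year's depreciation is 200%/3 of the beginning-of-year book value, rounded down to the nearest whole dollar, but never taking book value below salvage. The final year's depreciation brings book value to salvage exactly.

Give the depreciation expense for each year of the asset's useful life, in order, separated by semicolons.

Depreciable base = $55,363 − $7,500 = $47,863.
Year 1: ⌊$55,363 × 200%/3⌋ = $36,908. Book value $18,455.
Year 2: ⌊$18,455 × 200%/3⌋ = $12,303, capped at $10,955. Book value $7,500.
Year 3 (final): $7,500 − $7,500 = $0. Book value $7,500.

$36,908; $10,955; $0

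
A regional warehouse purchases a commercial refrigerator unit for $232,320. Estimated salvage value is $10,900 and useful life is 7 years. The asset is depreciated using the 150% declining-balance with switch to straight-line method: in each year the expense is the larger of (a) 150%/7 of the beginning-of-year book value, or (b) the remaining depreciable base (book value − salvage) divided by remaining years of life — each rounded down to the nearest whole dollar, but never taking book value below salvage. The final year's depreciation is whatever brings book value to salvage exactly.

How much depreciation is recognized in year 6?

$25,448

Depreciable base = $232,320 − $10,900 = $221,420.
Year 1: DB = ⌊$232,320 × 150%/7⌋ = $49,782; SL = ⌊$221,420/7⌋ = $31,631 → take DB $49,782. Book value $182,538.
Year 2: DB = ⌊$182,538 × 150%/7⌋ = $39,115; SL = ⌊$171,638/6⌋ = $28,606 → take DB $39,115. Book value $143,423.
Year 3: DB = ⌊$143,423 × 150%/7⌋ = $30,733; SL = ⌊$132,523/5⌋ = $26,504 → take DB $30,733. Book value $112,690.
Year 4: DB = ⌊$112,690 × 150%/7⌋ = $24,147; SL = ⌊$101,790/4⌋ = $25,447 → take SL $25,447. Book value $87,243.
Year 5: DB = ⌊$87,243 × 150%/7⌋ = $18,694; SL = ⌊$76,343/3⌋ = $25,447 → take SL $25,447. Book value $61,796.
Year 6: DB = ⌊$61,796 × 150%/7⌋ = $13,242; SL = ⌊$50,896/2⌋ = $25,448 → take SL $25,448. Book value $36,348.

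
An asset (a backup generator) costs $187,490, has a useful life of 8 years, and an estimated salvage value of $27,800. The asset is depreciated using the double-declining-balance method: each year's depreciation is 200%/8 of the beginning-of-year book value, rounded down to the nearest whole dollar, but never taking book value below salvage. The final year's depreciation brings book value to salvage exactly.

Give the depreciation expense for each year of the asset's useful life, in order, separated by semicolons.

$46,872; $35,154; $26,366; $19,774; $14,831; $11,123; $5,570; $0

Depreciable base = $187,490 − $27,800 = $159,690.
Year 1: ⌊$187,490 × 200%/8⌋ = $46,872. Book value $140,618.
Year 2: ⌊$140,618 × 200%/8⌋ = $35,154. Book value $105,464.
Year 3: ⌊$105,464 × 200%/8⌋ = $26,366. Book value $79,098.
Year 4: ⌊$79,098 × 200%/8⌋ = $19,774. Book value $59,324.
Year 5: ⌊$59,324 × 200%/8⌋ = $14,831. Book value $44,493.
Year 6: ⌊$44,493 × 200%/8⌋ = $11,123. Book value $33,370.
Year 7: ⌊$33,370 × 200%/8⌋ = $8,342, capped at $5,570. Book value $27,800.
Year 8 (final): $27,800 − $27,800 = $0. Book value $27,800.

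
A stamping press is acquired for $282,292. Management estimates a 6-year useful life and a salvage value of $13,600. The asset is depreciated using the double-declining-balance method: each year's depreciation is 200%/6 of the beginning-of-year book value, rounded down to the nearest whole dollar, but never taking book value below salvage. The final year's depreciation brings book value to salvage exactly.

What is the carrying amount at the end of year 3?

$83,643

Depreciable base = $282,292 − $13,600 = $268,692.
Year 1: ⌊$282,292 × 200%/6⌋ = $94,097. Book value $188,195.
Year 2: ⌊$188,195 × 200%/6⌋ = $62,731. Book value $125,464.
Year 3: ⌊$125,464 × 200%/6⌋ = $41,821. Book value $83,643.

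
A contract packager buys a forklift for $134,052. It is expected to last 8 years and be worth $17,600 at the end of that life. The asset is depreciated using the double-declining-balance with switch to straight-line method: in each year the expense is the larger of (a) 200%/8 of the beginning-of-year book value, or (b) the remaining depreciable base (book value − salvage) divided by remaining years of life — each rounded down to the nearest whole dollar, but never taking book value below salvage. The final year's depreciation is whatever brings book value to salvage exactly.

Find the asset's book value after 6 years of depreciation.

$23,859

Depreciable base = $134,052 − $17,600 = $116,452.
Year 1: DB = ⌊$134,052 × 200%/8⌋ = $33,513; SL = ⌊$116,452/8⌋ = $14,556 → take DB $33,513. Book value $100,539.
Year 2: DB = ⌊$100,539 × 200%/8⌋ = $25,134; SL = ⌊$82,939/7⌋ = $11,848 → take DB $25,134. Book value $75,405.
Year 3: DB = ⌊$75,405 × 200%/8⌋ = $18,851; SL = ⌊$57,805/6⌋ = $9,634 → take DB $18,851. Book value $56,554.
Year 4: DB = ⌊$56,554 × 200%/8⌋ = $14,138; SL = ⌊$38,954/5⌋ = $7,790 → take DB $14,138. Book value $42,416.
Year 5: DB = ⌊$42,416 × 200%/8⌋ = $10,604; SL = ⌊$24,816/4⌋ = $6,204 → take DB $10,604. Book value $31,812.
Year 6: DB = ⌊$31,812 × 200%/8⌋ = $7,953; SL = ⌊$14,212/3⌋ = $4,737 → take DB $7,953. Book value $23,859.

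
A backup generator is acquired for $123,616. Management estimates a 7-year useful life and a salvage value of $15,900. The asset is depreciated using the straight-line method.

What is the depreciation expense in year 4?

$15,388

Depreciable base = $123,616 − $15,900 = $107,716.
Annual expense = $107,716 / 7 = $15,388.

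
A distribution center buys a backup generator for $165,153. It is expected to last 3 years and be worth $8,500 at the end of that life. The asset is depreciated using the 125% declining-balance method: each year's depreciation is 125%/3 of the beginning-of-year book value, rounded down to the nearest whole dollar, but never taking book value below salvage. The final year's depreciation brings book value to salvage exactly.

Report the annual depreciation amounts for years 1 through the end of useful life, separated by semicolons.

Depreciable base = $165,153 − $8,500 = $156,653.
Year 1: ⌊$165,153 × 125%/3⌋ = $68,813. Book value $96,340.
Year 2: ⌊$96,340 × 125%/3⌋ = $40,141. Book value $56,199.
Year 3 (final): $56,199 − $8,500 = $47,699. Book value $8,500.

$68,813; $40,141; $47,699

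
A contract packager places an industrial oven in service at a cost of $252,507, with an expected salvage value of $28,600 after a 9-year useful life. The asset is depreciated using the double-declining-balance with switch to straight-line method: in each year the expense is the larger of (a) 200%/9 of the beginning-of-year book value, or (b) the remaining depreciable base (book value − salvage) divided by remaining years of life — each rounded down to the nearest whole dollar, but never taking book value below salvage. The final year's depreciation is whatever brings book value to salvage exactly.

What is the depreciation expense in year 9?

$5,218

Depreciable base = $252,507 − $28,600 = $223,907.
Year 1: DB = ⌊$252,507 × 200%/9⌋ = $56,112; SL = ⌊$223,907/9⌋ = $24,878 → take DB $56,112. Book value $196,395.
Year 2: DB = ⌊$196,395 × 200%/9⌋ = $43,643; SL = ⌊$167,795/8⌋ = $20,974 → take DB $43,643. Book value $152,752.
Year 3: DB = ⌊$152,752 × 200%/9⌋ = $33,944; SL = ⌊$124,152/7⌋ = $17,736 → take DB $33,944. Book value $118,808.
Year 4: DB = ⌊$118,808 × 200%/9⌋ = $26,401; SL = ⌊$90,208/6⌋ = $15,034 → take DB $26,401. Book value $92,407.
Year 5: DB = ⌊$92,407 × 200%/9⌋ = $20,534; SL = ⌊$63,807/5⌋ = $12,761 → take DB $20,534. Book value $71,873.
Year 6: DB = ⌊$71,873 × 200%/9⌋ = $15,971; SL = ⌊$43,273/4⌋ = $10,818 → take DB $15,971. Book value $55,902.
Year 7: DB = ⌊$55,902 × 200%/9⌋ = $12,422; SL = ⌊$27,302/3⌋ = $9,100 → take DB $12,422. Book value $43,480.
Year 8: DB = ⌊$43,480 × 200%/9⌋ = $9,662; SL = ⌊$14,880/2⌋ = $7,440 → take DB $9,662. Book value $33,818.
Year 9 (final): $33,818 − $28,600 = $5,218. Book value $28,600.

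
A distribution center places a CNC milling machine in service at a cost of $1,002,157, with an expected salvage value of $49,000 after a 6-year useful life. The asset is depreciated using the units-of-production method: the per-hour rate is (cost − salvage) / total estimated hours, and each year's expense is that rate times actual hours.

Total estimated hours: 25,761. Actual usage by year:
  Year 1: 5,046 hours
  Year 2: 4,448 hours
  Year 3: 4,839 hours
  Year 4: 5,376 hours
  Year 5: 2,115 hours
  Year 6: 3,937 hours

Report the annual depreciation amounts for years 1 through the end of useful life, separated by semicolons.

$186,702; $164,576; $179,043; $198,912; $78,255; $145,669

Depreciable base = $1,002,157 − $49,000 = $953,157.
Rate = $953,157 / 25,761 hours = $37 per hour.
Year 1: 5,046 × $37 = $186,702. Book value $815,455.
Year 2: 4,448 × $37 = $164,576. Book value $650,879.
Year 3: 4,839 × $37 = $179,043. Book value $471,836.
Year 4: 5,376 × $37 = $198,912. Book value $272,924.
Year 5: 2,115 × $37 = $78,255. Book value $194,669.
Year 6: 3,937 × $37 = $145,669. Book value $49,000.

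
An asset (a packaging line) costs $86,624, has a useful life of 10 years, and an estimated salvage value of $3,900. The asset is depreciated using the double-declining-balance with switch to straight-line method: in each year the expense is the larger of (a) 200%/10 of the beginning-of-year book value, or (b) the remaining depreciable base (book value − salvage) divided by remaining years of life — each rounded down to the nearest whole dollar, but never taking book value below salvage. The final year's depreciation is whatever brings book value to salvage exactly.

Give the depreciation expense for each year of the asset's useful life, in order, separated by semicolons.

$17,324; $13,860; $11,088; $8,870; $7,096; $5,677; $4,702; $4,702; $4,702; $4,703

Depreciable base = $86,624 − $3,900 = $82,724.
Year 1: DB = ⌊$86,624 × 200%/10⌋ = $17,324; SL = ⌊$82,724/10⌋ = $8,272 → take DB $17,324. Book value $69,300.
Year 2: DB = ⌊$69,300 × 200%/10⌋ = $13,860; SL = ⌊$65,400/9⌋ = $7,266 → take DB $13,860. Book value $55,440.
Year 3: DB = ⌊$55,440 × 200%/10⌋ = $11,088; SL = ⌊$51,540/8⌋ = $6,442 → take DB $11,088. Book value $44,352.
Year 4: DB = ⌊$44,352 × 200%/10⌋ = $8,870; SL = ⌊$40,452/7⌋ = $5,778 → take DB $8,870. Book value $35,482.
Year 5: DB = ⌊$35,482 × 200%/10⌋ = $7,096; SL = ⌊$31,582/6⌋ = $5,263 → take DB $7,096. Book value $28,386.
Year 6: DB = ⌊$28,386 × 200%/10⌋ = $5,677; SL = ⌊$24,486/5⌋ = $4,897 → take DB $5,677. Book value $22,709.
Year 7: DB = ⌊$22,709 × 200%/10⌋ = $4,541; SL = ⌊$18,809/4⌋ = $4,702 → take SL $4,702. Book value $18,007.
Year 8: DB = ⌊$18,007 × 200%/10⌋ = $3,601; SL = ⌊$14,107/3⌋ = $4,702 → take SL $4,702. Book value $13,305.
Year 9: DB = ⌊$13,305 × 200%/10⌋ = $2,661; SL = ⌊$9,405/2⌋ = $4,702 → take SL $4,702. Book value $8,603.
Year 10 (final): $8,603 − $3,900 = $4,703. Book value $3,900.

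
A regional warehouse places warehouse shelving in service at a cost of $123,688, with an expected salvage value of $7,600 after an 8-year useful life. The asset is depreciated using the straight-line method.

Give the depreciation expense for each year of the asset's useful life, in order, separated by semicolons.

Depreciable base = $123,688 − $7,600 = $116,088.
Annual expense = $116,088 / 8 = $14,511.
End of year 1: book value $109,177.
End of year 2: book value $94,666.
End of year 3: book value $80,155.
End of year 4: book value $65,644.
End of year 5: book value $51,133.
End of year 6: book value $36,622.
End of year 7: book value $22,111.
End of year 8: book value $7,600.

$14,511; $14,511; $14,511; $14,511; $14,511; $14,511; $14,511; $14,511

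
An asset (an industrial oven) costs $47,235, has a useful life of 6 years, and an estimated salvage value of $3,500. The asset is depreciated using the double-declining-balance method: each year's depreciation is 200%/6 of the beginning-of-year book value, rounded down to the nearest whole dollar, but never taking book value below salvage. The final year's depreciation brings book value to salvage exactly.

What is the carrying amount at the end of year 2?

$20,994

Depreciable base = $47,235 − $3,500 = $43,735.
Year 1: ⌊$47,235 × 200%/6⌋ = $15,745. Book value $31,490.
Year 2: ⌊$31,490 × 200%/6⌋ = $10,496. Book value $20,994.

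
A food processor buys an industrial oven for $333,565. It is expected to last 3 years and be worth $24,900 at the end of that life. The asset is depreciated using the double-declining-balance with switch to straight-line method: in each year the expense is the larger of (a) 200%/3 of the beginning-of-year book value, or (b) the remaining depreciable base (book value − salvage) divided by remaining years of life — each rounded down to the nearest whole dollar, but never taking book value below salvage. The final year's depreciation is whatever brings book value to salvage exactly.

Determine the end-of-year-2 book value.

Depreciable base = $333,565 − $24,900 = $308,665.
Year 1: DB = ⌊$333,565 × 200%/3⌋ = $222,376; SL = ⌊$308,665/3⌋ = $102,888 → take DB $222,376. Book value $111,189.
Year 2: DB = ⌊$111,189 × 200%/3⌋ = $74,126; SL = ⌊$86,289/2⌋ = $43,144 → take DB $74,126. Book value $37,063.

$37,063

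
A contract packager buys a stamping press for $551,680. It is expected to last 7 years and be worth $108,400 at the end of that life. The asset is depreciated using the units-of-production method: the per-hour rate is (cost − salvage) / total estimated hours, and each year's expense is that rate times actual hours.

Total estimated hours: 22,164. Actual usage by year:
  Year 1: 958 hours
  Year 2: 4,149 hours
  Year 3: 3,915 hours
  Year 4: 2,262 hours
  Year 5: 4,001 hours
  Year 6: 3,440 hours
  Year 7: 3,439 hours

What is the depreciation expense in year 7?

$68,780

Depreciable base = $551,680 − $108,400 = $443,280.
Rate = $443,280 / 22,164 hours = $20 per hour.
Year 1: 958 × $20 = $19,160. Book value $532,520.
Year 2: 4,149 × $20 = $82,980. Book value $449,540.
Year 3: 3,915 × $20 = $78,300. Book value $371,240.
Year 4: 2,262 × $20 = $45,240. Book value $326,000.
Year 5: 4,001 × $20 = $80,020. Book value $245,980.
Year 6: 3,440 × $20 = $68,800. Book value $177,180.
Year 7: 3,439 × $20 = $68,780. Book value $108,400.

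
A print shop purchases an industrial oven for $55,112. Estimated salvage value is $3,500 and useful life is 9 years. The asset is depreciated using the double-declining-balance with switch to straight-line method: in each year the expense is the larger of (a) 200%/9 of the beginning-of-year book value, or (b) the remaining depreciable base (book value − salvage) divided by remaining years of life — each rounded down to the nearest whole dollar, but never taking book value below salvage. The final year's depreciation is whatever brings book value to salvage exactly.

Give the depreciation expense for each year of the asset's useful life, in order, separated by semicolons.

$12,247; $9,525; $7,408; $5,762; $4,482; $3,486; $2,900; $2,901; $2,901

Depreciable base = $55,112 − $3,500 = $51,612.
Year 1: DB = ⌊$55,112 × 200%/9⌋ = $12,247; SL = ⌊$51,612/9⌋ = $5,734 → take DB $12,247. Book value $42,865.
Year 2: DB = ⌊$42,865 × 200%/9⌋ = $9,525; SL = ⌊$39,365/8⌋ = $4,920 → take DB $9,525. Book value $33,340.
Year 3: DB = ⌊$33,340 × 200%/9⌋ = $7,408; SL = ⌊$29,840/7⌋ = $4,262 → take DB $7,408. Book value $25,932.
Year 4: DB = ⌊$25,932 × 200%/9⌋ = $5,762; SL = ⌊$22,432/6⌋ = $3,738 → take DB $5,762. Book value $20,170.
Year 5: DB = ⌊$20,170 × 200%/9⌋ = $4,482; SL = ⌊$16,670/5⌋ = $3,334 → take DB $4,482. Book value $15,688.
Year 6: DB = ⌊$15,688 × 200%/9⌋ = $3,486; SL = ⌊$12,188/4⌋ = $3,047 → take DB $3,486. Book value $12,202.
Year 7: DB = ⌊$12,202 × 200%/9⌋ = $2,711; SL = ⌊$8,702/3⌋ = $2,900 → take SL $2,900. Book value $9,302.
Year 8: DB = ⌊$9,302 × 200%/9⌋ = $2,067; SL = ⌊$5,802/2⌋ = $2,901 → take SL $2,901. Book value $6,401.
Year 9 (final): $6,401 − $3,500 = $2,901. Book value $3,500.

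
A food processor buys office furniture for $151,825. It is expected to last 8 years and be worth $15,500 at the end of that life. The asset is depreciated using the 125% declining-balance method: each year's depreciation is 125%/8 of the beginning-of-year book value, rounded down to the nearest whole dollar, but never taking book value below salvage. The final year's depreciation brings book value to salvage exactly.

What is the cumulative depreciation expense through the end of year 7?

$105,601

Depreciable base = $151,825 − $15,500 = $136,325.
Year 1: ⌊$151,825 × 125%/8⌋ = $23,722. Book value $128,103.
Year 2: ⌊$128,103 × 125%/8⌋ = $20,016. Book value $108,087.
Year 3: ⌊$108,087 × 125%/8⌋ = $16,888. Book value $91,199.
Year 4: ⌊$91,199 × 125%/8⌋ = $14,249. Book value $76,950.
Year 5: ⌊$76,950 × 125%/8⌋ = $12,023. Book value $64,927.
Year 6: ⌊$64,927 × 125%/8⌋ = $10,144. Book value $54,783.
Year 7: ⌊$54,783 × 125%/8⌋ = $8,559. Book value $46,224.
Accumulated through year 7 = $151,825 − $46,224 = $105,601.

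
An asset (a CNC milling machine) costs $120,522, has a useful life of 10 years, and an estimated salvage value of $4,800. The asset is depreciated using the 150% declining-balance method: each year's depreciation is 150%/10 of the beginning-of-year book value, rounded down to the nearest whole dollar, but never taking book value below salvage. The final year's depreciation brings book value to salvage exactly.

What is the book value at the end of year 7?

$38,639

Depreciable base = $120,522 − $4,800 = $115,722.
Year 1: ⌊$120,522 × 150%/10⌋ = $18,078. Book value $102,444.
Year 2: ⌊$102,444 × 150%/10⌋ = $15,366. Book value $87,078.
Year 3: ⌊$87,078 × 150%/10⌋ = $13,061. Book value $74,017.
Year 4: ⌊$74,017 × 150%/10⌋ = $11,102. Book value $62,915.
Year 5: ⌊$62,915 × 150%/10⌋ = $9,437. Book value $53,478.
Year 6: ⌊$53,478 × 150%/10⌋ = $8,021. Book value $45,457.
Year 7: ⌊$45,457 × 150%/10⌋ = $6,818. Book value $38,639.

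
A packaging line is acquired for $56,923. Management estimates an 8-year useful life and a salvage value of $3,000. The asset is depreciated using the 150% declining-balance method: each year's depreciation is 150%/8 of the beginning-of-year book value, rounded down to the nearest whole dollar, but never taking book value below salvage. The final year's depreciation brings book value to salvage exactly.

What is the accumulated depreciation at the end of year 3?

$26,390

Depreciable base = $56,923 − $3,000 = $53,923.
Year 1: ⌊$56,923 × 150%/8⌋ = $10,673. Book value $46,250.
Year 2: ⌊$46,250 × 150%/8⌋ = $8,671. Book value $37,579.
Year 3: ⌊$37,579 × 150%/8⌋ = $7,046. Book value $30,533.
Accumulated through year 3 = $56,923 − $30,533 = $26,390.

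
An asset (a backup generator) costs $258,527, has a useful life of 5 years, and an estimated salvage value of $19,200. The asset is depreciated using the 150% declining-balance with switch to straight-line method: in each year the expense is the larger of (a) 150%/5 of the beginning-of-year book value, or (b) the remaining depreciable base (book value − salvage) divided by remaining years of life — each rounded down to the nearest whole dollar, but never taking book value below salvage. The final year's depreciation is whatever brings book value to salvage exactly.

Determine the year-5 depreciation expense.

$34,738

Depreciable base = $258,527 − $19,200 = $239,327.
Year 1: DB = ⌊$258,527 × 150%/5⌋ = $77,558; SL = ⌊$239,327/5⌋ = $47,865 → take DB $77,558. Book value $180,969.
Year 2: DB = ⌊$180,969 × 150%/5⌋ = $54,290; SL = ⌊$161,769/4⌋ = $40,442 → take DB $54,290. Book value $126,679.
Year 3: DB = ⌊$126,679 × 150%/5⌋ = $38,003; SL = ⌊$107,479/3⌋ = $35,826 → take DB $38,003. Book value $88,676.
Year 4: DB = ⌊$88,676 × 150%/5⌋ = $26,602; SL = ⌊$69,476/2⌋ = $34,738 → take SL $34,738. Book value $53,938.
Year 5 (final): $53,938 − $19,200 = $34,738. Book value $19,200.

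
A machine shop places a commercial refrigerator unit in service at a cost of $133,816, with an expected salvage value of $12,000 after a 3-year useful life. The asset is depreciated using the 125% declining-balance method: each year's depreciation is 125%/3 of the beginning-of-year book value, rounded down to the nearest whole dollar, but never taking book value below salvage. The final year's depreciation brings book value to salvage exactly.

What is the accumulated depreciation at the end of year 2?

$88,281

Depreciable base = $133,816 − $12,000 = $121,816.
Year 1: ⌊$133,816 × 125%/3⌋ = $55,756. Book value $78,060.
Year 2: ⌊$78,060 × 125%/3⌋ = $32,525. Book value $45,535.
Accumulated through year 2 = $133,816 − $45,535 = $88,281.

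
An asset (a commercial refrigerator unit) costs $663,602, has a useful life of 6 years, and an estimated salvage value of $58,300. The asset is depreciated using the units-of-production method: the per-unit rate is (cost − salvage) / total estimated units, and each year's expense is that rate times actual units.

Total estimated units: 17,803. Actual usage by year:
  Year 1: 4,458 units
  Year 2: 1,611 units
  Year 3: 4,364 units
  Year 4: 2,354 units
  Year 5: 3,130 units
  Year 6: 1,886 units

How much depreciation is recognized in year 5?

Depreciable base = $663,602 − $58,300 = $605,302.
Rate = $605,302 / 17,803 units = $34 per unit.
Year 1: 4,458 × $34 = $151,572. Book value $512,030.
Year 2: 1,611 × $34 = $54,774. Book value $457,256.
Year 3: 4,364 × $34 = $148,376. Book value $308,880.
Year 4: 2,354 × $34 = $80,036. Book value $228,844.
Year 5: 3,130 × $34 = $106,420. Book value $122,424.

$106,420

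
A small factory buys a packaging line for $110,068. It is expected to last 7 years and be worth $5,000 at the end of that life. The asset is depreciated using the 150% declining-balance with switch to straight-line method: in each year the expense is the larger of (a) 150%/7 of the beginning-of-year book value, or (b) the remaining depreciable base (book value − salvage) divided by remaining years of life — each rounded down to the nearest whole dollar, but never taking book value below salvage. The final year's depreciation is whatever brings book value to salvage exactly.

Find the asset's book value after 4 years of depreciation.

$41,294

Depreciable base = $110,068 − $5,000 = $105,068.
Year 1: DB = ⌊$110,068 × 150%/7⌋ = $23,586; SL = ⌊$105,068/7⌋ = $15,009 → take DB $23,586. Book value $86,482.
Year 2: DB = ⌊$86,482 × 150%/7⌋ = $18,531; SL = ⌊$81,482/6⌋ = $13,580 → take DB $18,531. Book value $67,951.
Year 3: DB = ⌊$67,951 × 150%/7⌋ = $14,560; SL = ⌊$62,951/5⌋ = $12,590 → take DB $14,560. Book value $53,391.
Year 4: DB = ⌊$53,391 × 150%/7⌋ = $11,440; SL = ⌊$48,391/4⌋ = $12,097 → take SL $12,097. Book value $41,294.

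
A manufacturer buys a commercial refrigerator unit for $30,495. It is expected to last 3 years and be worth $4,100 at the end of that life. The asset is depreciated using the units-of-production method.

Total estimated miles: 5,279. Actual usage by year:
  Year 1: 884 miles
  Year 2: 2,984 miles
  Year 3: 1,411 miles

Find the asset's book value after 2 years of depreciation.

Depreciable base = $30,495 − $4,100 = $26,395.
Rate = $26,395 / 5,279 miles = $5 per mile.
Year 1: 884 × $5 = $4,420. Book value $26,075.
Year 2: 2,984 × $5 = $14,920. Book value $11,155.

$11,155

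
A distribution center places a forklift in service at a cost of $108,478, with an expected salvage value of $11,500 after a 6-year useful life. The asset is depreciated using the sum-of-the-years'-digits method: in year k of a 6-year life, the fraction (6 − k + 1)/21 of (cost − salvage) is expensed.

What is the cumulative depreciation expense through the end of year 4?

Depreciable base = $108,478 − $11,500 = $96,978.
Sum of the years' digits = 6+5+4+3+2+1 = 21.
Year 1: $96,978 × 6/21 = $27,708. Book value $80,770.
Year 2: $96,978 × 5/21 = $23,090. Book value $57,680.
Year 3: $96,978 × 4/21 = $18,472. Book value $39,208.
Year 4: $96,978 × 3/21 = $13,854. Book value $25,354.
Accumulated through year 4 = $108,478 − $25,354 = $83,124.

$83,124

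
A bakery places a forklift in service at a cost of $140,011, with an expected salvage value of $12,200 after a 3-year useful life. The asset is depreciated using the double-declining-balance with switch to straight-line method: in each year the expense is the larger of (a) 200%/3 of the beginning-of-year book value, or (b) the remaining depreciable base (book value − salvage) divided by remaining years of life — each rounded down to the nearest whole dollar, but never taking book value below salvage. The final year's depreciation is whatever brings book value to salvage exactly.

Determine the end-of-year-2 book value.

Depreciable base = $140,011 − $12,200 = $127,811.
Year 1: DB = ⌊$140,011 × 200%/3⌋ = $93,340; SL = ⌊$127,811/3⌋ = $42,603 → take DB $93,340. Book value $46,671.
Year 2: DB = ⌊$46,671 × 200%/3⌋ = $31,114; SL = ⌊$34,471/2⌋ = $17,235 → take DB $31,114. Book value $15,557.

$15,557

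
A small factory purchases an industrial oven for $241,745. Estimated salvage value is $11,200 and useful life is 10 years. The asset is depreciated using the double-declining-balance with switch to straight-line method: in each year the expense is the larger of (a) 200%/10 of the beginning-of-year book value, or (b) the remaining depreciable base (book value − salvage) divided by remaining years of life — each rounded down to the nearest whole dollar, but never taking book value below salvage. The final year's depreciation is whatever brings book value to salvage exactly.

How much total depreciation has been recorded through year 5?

Depreciable base = $241,745 − $11,200 = $230,545.
Year 1: DB = ⌊$241,745 × 200%/10⌋ = $48,349; SL = ⌊$230,545/10⌋ = $23,054 → take DB $48,349. Book value $193,396.
Year 2: DB = ⌊$193,396 × 200%/10⌋ = $38,679; SL = ⌊$182,196/9⌋ = $20,244 → take DB $38,679. Book value $154,717.
Year 3: DB = ⌊$154,717 × 200%/10⌋ = $30,943; SL = ⌊$143,517/8⌋ = $17,939 → take DB $30,943. Book value $123,774.
Year 4: DB = ⌊$123,774 × 200%/10⌋ = $24,754; SL = ⌊$112,574/7⌋ = $16,082 → take DB $24,754. Book value $99,020.
Year 5: DB = ⌊$99,020 × 200%/10⌋ = $19,804; SL = ⌊$87,820/6⌋ = $14,636 → take DB $19,804. Book value $79,216.
Accumulated through year 5 = $241,745 − $79,216 = $162,529.

$162,529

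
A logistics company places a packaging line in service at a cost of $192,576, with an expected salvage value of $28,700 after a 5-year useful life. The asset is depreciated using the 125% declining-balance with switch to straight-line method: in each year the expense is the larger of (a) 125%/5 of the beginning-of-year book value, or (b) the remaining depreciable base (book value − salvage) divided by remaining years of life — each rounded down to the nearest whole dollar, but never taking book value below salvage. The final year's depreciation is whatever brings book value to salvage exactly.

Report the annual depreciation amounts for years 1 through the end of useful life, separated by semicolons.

Depreciable base = $192,576 − $28,700 = $163,876.
Year 1: DB = ⌊$192,576 × 125%/5⌋ = $48,144; SL = ⌊$163,876/5⌋ = $32,775 → take DB $48,144. Book value $144,432.
Year 2: DB = ⌊$144,432 × 125%/5⌋ = $36,108; SL = ⌊$115,732/4⌋ = $28,933 → take DB $36,108. Book value $108,324.
Year 3: DB = ⌊$108,324 × 125%/5⌋ = $27,081; SL = ⌊$79,624/3⌋ = $26,541 → take DB $27,081. Book value $81,243.
Year 4: DB = ⌊$81,243 × 125%/5⌋ = $20,310; SL = ⌊$52,543/2⌋ = $26,271 → take SL $26,271. Book value $54,972.
Year 5 (final): $54,972 − $28,700 = $26,272. Book value $28,700.

$48,144; $36,108; $27,081; $26,271; $26,272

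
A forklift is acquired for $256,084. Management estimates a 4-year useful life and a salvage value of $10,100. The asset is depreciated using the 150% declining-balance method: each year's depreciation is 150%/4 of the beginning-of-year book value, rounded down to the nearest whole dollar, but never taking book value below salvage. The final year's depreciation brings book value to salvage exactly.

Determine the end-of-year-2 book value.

$100,034

Depreciable base = $256,084 − $10,100 = $245,984.
Year 1: ⌊$256,084 × 150%/4⌋ = $96,031. Book value $160,053.
Year 2: ⌊$160,053 × 150%/4⌋ = $60,019. Book value $100,034.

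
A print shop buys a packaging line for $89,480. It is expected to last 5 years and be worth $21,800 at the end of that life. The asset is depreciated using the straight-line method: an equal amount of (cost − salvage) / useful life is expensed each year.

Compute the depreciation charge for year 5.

Depreciable base = $89,480 − $21,800 = $67,680.
Annual expense = $67,680 / 5 = $13,536.

$13,536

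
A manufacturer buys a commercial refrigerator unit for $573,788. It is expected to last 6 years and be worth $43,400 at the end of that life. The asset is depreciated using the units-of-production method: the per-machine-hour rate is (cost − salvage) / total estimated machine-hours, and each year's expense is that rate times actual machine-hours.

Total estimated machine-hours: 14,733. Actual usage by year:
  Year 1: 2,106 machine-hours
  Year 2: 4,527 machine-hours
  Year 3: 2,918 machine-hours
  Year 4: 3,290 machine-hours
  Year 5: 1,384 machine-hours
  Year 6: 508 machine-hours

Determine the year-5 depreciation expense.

$49,824

Depreciable base = $573,788 − $43,400 = $530,388.
Rate = $530,388 / 14,733 machine-hours = $36 per machine-hour.
Year 1: 2,106 × $36 = $75,816. Book value $497,972.
Year 2: 4,527 × $36 = $162,972. Book value $335,000.
Year 3: 2,918 × $36 = $105,048. Book value $229,952.
Year 4: 3,290 × $36 = $118,440. Book value $111,512.
Year 5: 1,384 × $36 = $49,824. Book value $61,688.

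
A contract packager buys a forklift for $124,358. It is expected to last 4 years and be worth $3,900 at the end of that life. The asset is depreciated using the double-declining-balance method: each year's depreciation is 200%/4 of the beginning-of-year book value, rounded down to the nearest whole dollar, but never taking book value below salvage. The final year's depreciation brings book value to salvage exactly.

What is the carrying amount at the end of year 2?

Depreciable base = $124,358 − $3,900 = $120,458.
Year 1: ⌊$124,358 × 200%/4⌋ = $62,179. Book value $62,179.
Year 2: ⌊$62,179 × 200%/4⌋ = $31,089. Book value $31,090.

$31,090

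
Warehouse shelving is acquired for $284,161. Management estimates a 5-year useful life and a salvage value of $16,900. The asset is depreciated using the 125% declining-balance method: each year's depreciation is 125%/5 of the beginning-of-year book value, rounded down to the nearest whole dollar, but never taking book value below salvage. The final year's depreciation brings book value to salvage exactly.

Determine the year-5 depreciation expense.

$73,011

Depreciable base = $284,161 − $16,900 = $267,261.
Year 1: ⌊$284,161 × 125%/5⌋ = $71,040. Book value $213,121.
Year 2: ⌊$213,121 × 125%/5⌋ = $53,280. Book value $159,841.
Year 3: ⌊$159,841 × 125%/5⌋ = $39,960. Book value $119,881.
Year 4: ⌊$119,881 × 125%/5⌋ = $29,970. Book value $89,911.
Year 5 (final): $89,911 − $16,900 = $73,011. Book value $16,900.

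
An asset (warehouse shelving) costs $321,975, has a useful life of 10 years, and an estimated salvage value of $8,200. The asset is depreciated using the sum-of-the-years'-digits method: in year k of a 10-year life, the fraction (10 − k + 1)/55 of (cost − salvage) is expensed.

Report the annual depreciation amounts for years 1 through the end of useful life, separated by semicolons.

Depreciable base = $321,975 − $8,200 = $313,775.
Sum of the years' digits = 10+9+8+7+6+5+4+3+2+1 = 55.
Year 1: $313,775 × 10/55 = $57,050. Book value $264,925.
Year 2: $313,775 × 9/55 = $51,345. Book value $213,580.
Year 3: $313,775 × 8/55 = $45,640. Book value $167,940.
Year 4: $313,775 × 7/55 = $39,935. Book value $128,005.
Year 5: $313,775 × 6/55 = $34,230. Book value $93,775.
Year 6: $313,775 × 5/55 = $28,525. Book value $65,250.
Year 7: $313,775 × 4/55 = $22,820. Book value $42,430.
Year 8: $313,775 × 3/55 = $17,115. Book value $25,315.
Year 9: $313,775 × 2/55 = $11,410. Book value $13,905.
Year 10: $313,775 × 1/55 = $5,705. Book value $8,200.

$57,050; $51,345; $45,640; $39,935; $34,230; $28,525; $22,820; $17,115; $11,410; $5,705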